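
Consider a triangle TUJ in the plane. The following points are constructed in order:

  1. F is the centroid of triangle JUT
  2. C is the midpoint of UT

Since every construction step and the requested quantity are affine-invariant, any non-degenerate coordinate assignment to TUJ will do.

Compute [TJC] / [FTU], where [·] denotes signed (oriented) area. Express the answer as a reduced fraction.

[TJC]:[FTU] = -3/2

Work in coordinates with T = (0, 0), U = (1, 0), J = (0, 1).
1. F is the centroid of triangle JUT ⇒ F = (1/3, 1/3)
2. C is the midpoint of UT ⇒ C = (1/2, 0)
2·[TJC] = -1/2, 2·[FTU] = 1/3
[TJC]:[FTU] = -1/2:1/3 = -3/2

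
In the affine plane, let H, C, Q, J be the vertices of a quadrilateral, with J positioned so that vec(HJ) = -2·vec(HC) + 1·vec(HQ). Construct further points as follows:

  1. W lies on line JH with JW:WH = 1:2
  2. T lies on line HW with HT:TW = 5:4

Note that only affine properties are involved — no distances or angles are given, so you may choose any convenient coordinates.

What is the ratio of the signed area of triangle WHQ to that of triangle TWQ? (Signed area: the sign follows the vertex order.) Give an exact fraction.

[WHQ]:[TWQ] = -9/4

Set H = (0, 0), C = (1, 0), Q = (0, 1), J = (-2, 1); any affine frame gives the same invariant.
1. W lies on line JH with JW:WH = 1:2 ⇒ W = (-4/3, 2/3)
2. T lies on line HW with HT:TW = 5:4 ⇒ T = (-20/27, 10/27)
2·[WHQ] = 4/3, 2·[TWQ] = -16/27
[WHQ]:[TWQ] = 4/3:-16/27 = -9/4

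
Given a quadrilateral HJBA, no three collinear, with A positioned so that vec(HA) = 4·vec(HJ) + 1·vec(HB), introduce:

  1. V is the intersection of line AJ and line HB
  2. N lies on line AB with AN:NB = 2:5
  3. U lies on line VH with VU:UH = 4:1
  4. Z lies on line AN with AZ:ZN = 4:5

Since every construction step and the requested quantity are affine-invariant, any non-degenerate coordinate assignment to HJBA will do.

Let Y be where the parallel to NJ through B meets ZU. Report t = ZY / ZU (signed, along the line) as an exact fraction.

t = 275/119

Work in coordinates with H = (0, 0), J = (1, 0), B = (0, 1), A = (4, 1).
1. V is the intersection of line AJ and line HB ⇒ V = (0, -1/3)
2. N lies on line AB with AN:NB = 2:5 ⇒ N = (20/7, 1)
3. U lies on line VH with VU:UH = 4:1 ⇒ U = (0, -1/15)
4. Z lies on line AN with AZ:ZN = 4:5 ⇒ Z = (220/63, 1)
through B parallel to NJ: direction (-13/7, -1); meets ZU at Y = (-11440/2499, -523/357)
Y = Z + t·(U−Z) with t = 275/119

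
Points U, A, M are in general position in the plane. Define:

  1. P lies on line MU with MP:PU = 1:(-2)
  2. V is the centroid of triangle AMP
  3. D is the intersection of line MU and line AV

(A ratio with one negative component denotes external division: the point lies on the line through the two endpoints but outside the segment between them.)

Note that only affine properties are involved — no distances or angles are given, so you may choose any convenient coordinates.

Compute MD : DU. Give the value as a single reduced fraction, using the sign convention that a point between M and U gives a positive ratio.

Assign U = (0, 0), A = (1, 0), M = (0, 1) — the answer is frame-independent, so this choice is without loss of generality.
1. P lies on line MU with MP:PU = 1:(-2) ⇒ P = (0, 2)
2. V is the centroid of triangle AMP ⇒ V = (1/3, 1)
3. D is the intersection of line MU and line AV ⇒ D = (0, 3/2)
D = M + t·(U−M) with t = -1/2, so MD:DU = t:(1−t) = -1/2:3/2

MD:DU = -1/3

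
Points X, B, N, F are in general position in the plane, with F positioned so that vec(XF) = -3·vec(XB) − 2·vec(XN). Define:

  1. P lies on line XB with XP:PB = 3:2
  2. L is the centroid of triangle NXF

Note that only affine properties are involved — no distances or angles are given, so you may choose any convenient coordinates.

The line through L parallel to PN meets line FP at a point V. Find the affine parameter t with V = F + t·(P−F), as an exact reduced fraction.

Choose coordinates X = (0, 0), B = (1, 0), N = (0, 1), F = (-3, -2).
1. P lies on line XB with XP:PB = 3:2 ⇒ P = (3/5, 0)
2. L is the centroid of triangle NXF ⇒ L = (-1, -1/3)
through L parallel to PN: direction (-3/5, 1); meets FP at V = (-3/4, -3/4)
V = F + t·(P−F) with t = 5/8

t = 5/8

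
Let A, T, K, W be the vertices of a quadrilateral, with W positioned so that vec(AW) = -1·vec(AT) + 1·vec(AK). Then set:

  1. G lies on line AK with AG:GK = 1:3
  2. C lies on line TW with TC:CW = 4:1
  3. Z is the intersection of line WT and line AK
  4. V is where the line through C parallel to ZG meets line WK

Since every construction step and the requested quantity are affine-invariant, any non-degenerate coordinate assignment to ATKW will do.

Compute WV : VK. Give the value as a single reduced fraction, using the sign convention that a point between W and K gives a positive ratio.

Assign A = (0, 0), T = (1, 0), K = (0, 1), W = (-1, 1) — the answer is frame-independent, so this choice is without loss of generality.
1. G lies on line AK with AG:GK = 1:3 ⇒ G = (0, 1/4)
2. C lies on line TW with TC:CW = 4:1 ⇒ C = (-3/5, 4/5)
3. Z is the intersection of line WT and line AK ⇒ Z = (0, 1/2)
4. V is where the line through C parallel to ZG meets line WK ⇒ V = (-3/5, 1)
V = W + t·(K−W) with t = 2/5, so WV:VK = t:(1−t) = 2/5:3/5

WV:VK = 2/3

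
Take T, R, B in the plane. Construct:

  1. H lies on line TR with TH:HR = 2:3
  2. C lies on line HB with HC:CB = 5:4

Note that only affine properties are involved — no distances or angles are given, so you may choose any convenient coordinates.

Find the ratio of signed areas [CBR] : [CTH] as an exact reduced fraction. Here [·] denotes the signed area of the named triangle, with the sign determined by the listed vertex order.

[CBR]:[CTH] = -6/5

Work in coordinates with T = (0, 0), R = (1, 0), B = (0, 1).
1. H lies on line TR with TH:HR = 2:3 ⇒ H = (2/5, 0)
2. C lies on line HB with HC:CB = 5:4 ⇒ C = (8/45, 5/9)
2·[CBR] = -4/15, 2·[CTH] = 2/9
[CBR]:[CTH] = -4/15:2/9 = -6/5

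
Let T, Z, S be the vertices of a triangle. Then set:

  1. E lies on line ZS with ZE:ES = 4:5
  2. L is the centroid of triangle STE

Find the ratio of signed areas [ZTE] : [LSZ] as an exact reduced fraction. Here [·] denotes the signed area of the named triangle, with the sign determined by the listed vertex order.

Choose coordinates T = (0, 0), Z = (1, 0), S = (0, 1).
1. E lies on line ZS with ZE:ES = 4:5 ⇒ E = (5/9, 4/9)
2. L is the centroid of triangle STE ⇒ L = (5/27, 13/27)
2·[ZTE] = -4/9, 2·[LSZ] = -1/3
[ZTE]:[LSZ] = -4/9:-1/3 = 4/3

[ZTE]:[LSZ] = 4/3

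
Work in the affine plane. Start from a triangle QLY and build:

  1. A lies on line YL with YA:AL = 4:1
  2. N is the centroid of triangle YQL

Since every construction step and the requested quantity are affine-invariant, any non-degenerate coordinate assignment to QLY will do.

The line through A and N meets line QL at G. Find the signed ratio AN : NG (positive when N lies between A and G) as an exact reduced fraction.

Set Q = (0, 0), L = (1, 0), Y = (0, 1); any affine frame gives the same invariant.
1. A lies on line YL with YA:AL = 4:1 ⇒ A = (4/5, 1/5)
2. N is the centroid of triangle YQL ⇒ N = (1/3, 1/3)
line AN meets QL at G = (3/2, 0)
N = A + t·(G−A) with t = -2/3, so AN:NG = -2/3:5/3

AN:NG = -2/5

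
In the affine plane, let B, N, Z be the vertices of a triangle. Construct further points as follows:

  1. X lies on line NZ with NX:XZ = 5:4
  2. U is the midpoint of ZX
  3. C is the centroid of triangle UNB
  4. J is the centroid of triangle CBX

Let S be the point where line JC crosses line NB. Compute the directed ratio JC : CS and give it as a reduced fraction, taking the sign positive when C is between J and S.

Assign B = (0, 0), N = (1, 0), Z = (0, 1) — the answer is frame-independent, so this choice is without loss of generality.
1. X lies on line NZ with NX:XZ = 5:4 ⇒ X = (4/9, 5/9)
2. U is the midpoint of ZX ⇒ U = (2/9, 7/9)
3. C is the centroid of triangle UNB ⇒ C = (11/27, 7/27)
4. J is the centroid of triangle CBX ⇒ J = (23/81, 22/81)
line JC meets NB at S = (3, 0)
C = J + t·(S−J) with t = 1/22, so JC:CS = 1/22:21/22

JC:CS = 1/21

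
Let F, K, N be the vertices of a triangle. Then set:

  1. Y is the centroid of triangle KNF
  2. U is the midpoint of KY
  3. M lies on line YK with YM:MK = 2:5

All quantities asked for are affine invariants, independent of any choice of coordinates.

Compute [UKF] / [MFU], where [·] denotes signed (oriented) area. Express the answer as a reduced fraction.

[UKF]:[MFU] = -7/3

Work in coordinates with F = (0, 0), K = (1, 0), N = (0, 1).
1. Y is the centroid of triangle KNF ⇒ Y = (1/3, 1/3)
2. U is the midpoint of KY ⇒ U = (2/3, 1/6)
3. M lies on line YK with YM:MK = 2:5 ⇒ M = (11/21, 5/21)
2·[UKF] = -1/6, 2·[MFU] = 1/14
[UKF]:[MFU] = -1/6:1/14 = -7/3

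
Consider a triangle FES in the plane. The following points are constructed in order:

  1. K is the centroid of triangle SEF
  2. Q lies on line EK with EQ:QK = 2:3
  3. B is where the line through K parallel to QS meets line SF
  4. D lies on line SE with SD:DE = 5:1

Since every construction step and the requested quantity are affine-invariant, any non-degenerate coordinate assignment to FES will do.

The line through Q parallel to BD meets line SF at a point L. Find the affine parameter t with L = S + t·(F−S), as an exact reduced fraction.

Work in coordinates with F = (0, 0), E = (1, 0), S = (0, 1).
1. K is the centroid of triangle SEF ⇒ K = (1/3, 1/3)
2. Q lies on line EK with EQ:QK = 2:3 ⇒ Q = (11/15, 2/15)
3. B is where the line through K parallel to QS meets line SF ⇒ B = (0, 8/11)
4. D lies on line SE with SD:DE = 5:1 ⇒ D = (5/6, 1/6)
through Q parallel to BD: direction (5/6, -37/66); meets SF at L = (0, 47/75)
L = S + t·(F−S) with t = 28/75

t = 28/75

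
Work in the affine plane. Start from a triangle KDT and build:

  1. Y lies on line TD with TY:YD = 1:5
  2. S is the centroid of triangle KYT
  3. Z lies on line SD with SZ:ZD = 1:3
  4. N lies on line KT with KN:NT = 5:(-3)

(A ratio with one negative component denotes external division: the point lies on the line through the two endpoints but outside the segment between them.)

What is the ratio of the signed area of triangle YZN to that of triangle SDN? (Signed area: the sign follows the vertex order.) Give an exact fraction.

Set K = (0, 0), D = (1, 0), T = (0, 1); any affine frame gives the same invariant.
1. Y lies on line TD with TY:YD = 1:5 ⇒ Y = (1/6, 5/6)
2. S is the centroid of triangle KYT ⇒ S = (1/18, 11/18)
3. Z lies on line SD with SZ:ZD = 1:3 ⇒ Z = (7/24, 11/24)
4. N lies on line KT with KN:NT = 5:(-3) ⇒ N = (0, 5/2)
2·[YZN] = 7/48, 2·[SDN] = 7/4
[YZN]:[SDN] = 7/48:7/4 = 1/12

[YZN]:[SDN] = 1/12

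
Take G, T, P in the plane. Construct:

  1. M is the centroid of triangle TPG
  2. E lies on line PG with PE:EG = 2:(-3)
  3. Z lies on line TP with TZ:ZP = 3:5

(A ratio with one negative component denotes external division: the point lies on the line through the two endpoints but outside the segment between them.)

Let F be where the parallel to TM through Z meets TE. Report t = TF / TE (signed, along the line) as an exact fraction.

Work in coordinates with G = (0, 0), T = (1, 0), P = (0, 1).
1. M is the centroid of triangle TPG ⇒ M = (1/3, 1/3)
2. E lies on line PG with PE:EG = 2:(-3) ⇒ E = (0, 3)
3. Z lies on line TP with TZ:ZP = 3:5 ⇒ Z = (5/8, 3/8)
through Z parallel to TM: direction (-2/3, 1/3); meets TE at F = (37/40, 9/40)
F = T + t·(E−T) with t = 3/40

t = 3/40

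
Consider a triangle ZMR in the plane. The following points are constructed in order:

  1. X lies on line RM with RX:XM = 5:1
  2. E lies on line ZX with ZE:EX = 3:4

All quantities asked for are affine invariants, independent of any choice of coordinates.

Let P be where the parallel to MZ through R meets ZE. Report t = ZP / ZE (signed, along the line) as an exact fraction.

Choose coordinates Z = (0, 0), M = (1, 0), R = (0, 1).
1. X lies on line RM with RX:XM = 5:1 ⇒ X = (5/6, 1/6)
2. E lies on line ZX with ZE:EX = 3:4 ⇒ E = (5/14, 1/14)
through R parallel to MZ: direction (-1, 0); meets ZE at P = (5, 1)
P = Z + t·(E−Z) with t = 14

t = 14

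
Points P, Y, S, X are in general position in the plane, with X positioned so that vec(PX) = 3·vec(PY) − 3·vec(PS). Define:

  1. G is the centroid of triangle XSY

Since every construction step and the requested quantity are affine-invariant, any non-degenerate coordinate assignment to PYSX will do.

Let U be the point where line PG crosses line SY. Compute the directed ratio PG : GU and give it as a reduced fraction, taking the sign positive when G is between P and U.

Work in coordinates with P = (0, 0), Y = (1, 0), S = (0, 1), X = (3, -3).
1. G is the centroid of triangle XSY ⇒ G = (4/3, -2/3)
line PG meets SY at U = (2, -1)
G = P + t·(U−P) with t = 2/3, so PG:GU = 2/3:1/3

PG:GU = 2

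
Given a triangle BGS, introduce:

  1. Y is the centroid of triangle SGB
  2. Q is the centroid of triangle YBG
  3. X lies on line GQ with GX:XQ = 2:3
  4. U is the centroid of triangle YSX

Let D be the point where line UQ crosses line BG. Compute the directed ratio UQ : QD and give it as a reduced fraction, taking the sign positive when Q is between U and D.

Set B = (0, 0), G = (1, 0), S = (0, 1); any affine frame gives the same invariant.
1. Y is the centroid of triangle SGB ⇒ Y = (1/3, 1/3)
2. Q is the centroid of triangle YBG ⇒ Q = (4/9, 1/9)
3. X lies on line GQ with GX:XQ = 2:3 ⇒ X = (7/9, 2/45)
4. U is the centroid of triangle YSX ⇒ U = (10/27, 62/135)
line UQ meets BG at D = (22/47, 0)
Q = U + t·(D−U) with t = 47/62, so UQ:QD = 47/62:15/62

UQ:QD = 47/15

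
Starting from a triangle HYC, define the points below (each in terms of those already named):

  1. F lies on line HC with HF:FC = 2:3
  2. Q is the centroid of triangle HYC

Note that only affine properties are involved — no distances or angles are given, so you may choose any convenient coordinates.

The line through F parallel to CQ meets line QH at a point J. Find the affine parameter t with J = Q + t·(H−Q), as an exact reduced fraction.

Work in coordinates with H = (0, 0), Y = (1, 0), C = (0, 1).
1. F lies on line HC with HF:FC = 2:3 ⇒ F = (0, 2/5)
2. Q is the centroid of triangle HYC ⇒ Q = (1/3, 1/3)
through F parallel to CQ: direction (1/3, -2/3); meets QH at J = (2/15, 2/15)
J = Q + t·(H−Q) with t = 3/5

t = 3/5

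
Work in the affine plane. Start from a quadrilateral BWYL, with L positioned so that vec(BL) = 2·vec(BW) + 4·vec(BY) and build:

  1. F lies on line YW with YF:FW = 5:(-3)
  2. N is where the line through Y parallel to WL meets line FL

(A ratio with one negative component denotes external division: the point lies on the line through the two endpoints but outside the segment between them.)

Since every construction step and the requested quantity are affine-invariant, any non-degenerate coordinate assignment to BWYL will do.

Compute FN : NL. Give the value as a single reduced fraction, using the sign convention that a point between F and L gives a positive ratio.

Set B = (0, 0), W = (1, 0), Y = (0, 1), L = (2, 4); any affine frame gives the same invariant.
1. F lies on line YW with YF:FW = 5:(-3) ⇒ F = (5/2, -3/2)
2. N is where the line through Y parallel to WL meets line FL ⇒ N = (5/3, 23/3)
N = F + t·(L−F) with t = 5/3, so FN:NL = t:(1−t) = 5/3:-2/3

FN:NL = -5/2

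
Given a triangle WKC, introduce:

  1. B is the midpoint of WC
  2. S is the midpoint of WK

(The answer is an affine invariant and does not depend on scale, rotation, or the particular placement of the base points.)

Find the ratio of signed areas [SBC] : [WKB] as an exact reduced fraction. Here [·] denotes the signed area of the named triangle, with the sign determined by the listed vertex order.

[SBC]:[WKB] = -1/2

Work in coordinates with W = (0, 0), K = (1, 0), C = (0, 1).
1. B is the midpoint of WC ⇒ B = (0, 1/2)
2. S is the midpoint of WK ⇒ S = (1/2, 0)
2·[SBC] = -1/4, 2·[WKB] = 1/2
[SBC]:[WKB] = -1/4:1/2 = -1/2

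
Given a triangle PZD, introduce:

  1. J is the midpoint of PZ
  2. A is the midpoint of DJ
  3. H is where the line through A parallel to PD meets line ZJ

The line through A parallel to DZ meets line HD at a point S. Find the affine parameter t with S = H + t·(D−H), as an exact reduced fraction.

Choose coordinates P = (0, 0), Z = (1, 0), D = (0, 1).
1. J is the midpoint of PZ ⇒ J = (1/2, 0)
2. A is the midpoint of DJ ⇒ A = (1/4, 1/2)
3. H is where the line through A parallel to PD meets line ZJ ⇒ H = (1/4, 0)
through A parallel to DZ: direction (1, -1); meets HD at S = (1/12, 2/3)
S = H + t·(D−H) with t = 2/3

t = 2/3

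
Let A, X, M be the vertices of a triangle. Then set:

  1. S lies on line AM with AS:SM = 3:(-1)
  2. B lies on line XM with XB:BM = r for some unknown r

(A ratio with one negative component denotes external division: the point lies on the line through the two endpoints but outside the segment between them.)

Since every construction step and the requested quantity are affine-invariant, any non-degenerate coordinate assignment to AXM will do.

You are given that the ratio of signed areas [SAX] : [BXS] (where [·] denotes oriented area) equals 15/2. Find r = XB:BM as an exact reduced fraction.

Work in coordinates with A = (0, 0), X = (1, 0), M = (0, 1).
1. S lies on line AM with AS:SM = 3:(-1) ⇒ S = (0, 3/2)
2. With XB:BM = r, write λ = r/(r+1) so B = X + λ·(M−X); B is affine-linear in λ
Every point depending on B is an affine combination of B and λ-independent points, so each such coordinate is linear in λ; the λ² term in each signed area is a multiple of (M−X)×(M−X) = 0, so 2·[SAX] and 2·[BXS] are each linear in λ. Evaluating at λ=0 and λ=1:
  2·[SAX] = 3/2,   2·[BXS] = 1/2·λ
So [SAX]:[BXS] = (3/2) / (1/2·λ). Setting this equal to 15/2:
  3/2 = 15/2·(1/2·λ)  ⇒  λ = 2/5
Then r = λ/(1−λ) = (2/5)/(3/5) = 2/3. Check: with r = 2/3, B = (3/5, 2/5) and [SAX]:[BXS] = 15/2 as required.

r = 2/3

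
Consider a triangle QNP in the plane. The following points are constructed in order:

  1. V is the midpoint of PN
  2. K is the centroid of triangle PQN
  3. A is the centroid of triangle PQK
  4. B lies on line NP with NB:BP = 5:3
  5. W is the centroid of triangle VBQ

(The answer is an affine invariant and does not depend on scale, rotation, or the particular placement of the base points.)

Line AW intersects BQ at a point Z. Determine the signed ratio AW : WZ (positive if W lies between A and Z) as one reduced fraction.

AW:WZ = -10/3

Assign Q = (0, 0), N = (1, 0), P = (0, 1) — the answer is frame-independent, so this choice is without loss of generality.
1. V is the midpoint of PN ⇒ V = (1/2, 1/2)
2. K is the centroid of triangle PQN ⇒ K = (1/3, 1/3)
3. A is the centroid of triangle PQK ⇒ A = (1/9, 4/9)
4. B lies on line NP with NB:BP = 5:3 ⇒ B = (3/8, 5/8)
5. W is the centroid of triangle VBQ ⇒ W = (7/24, 3/8)
line AW meets BQ at Z = (19/80, 19/48)
W = A + t·(Z−A) with t = 10/7, so AW:WZ = 10/7:-3/7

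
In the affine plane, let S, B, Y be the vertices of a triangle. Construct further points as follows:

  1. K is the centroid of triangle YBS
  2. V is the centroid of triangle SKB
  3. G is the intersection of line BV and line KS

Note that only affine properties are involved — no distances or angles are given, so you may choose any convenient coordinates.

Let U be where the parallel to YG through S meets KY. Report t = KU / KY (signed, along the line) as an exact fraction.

t = 2

Set S = (0, 0), B = (1, 0), Y = (0, 1); any affine frame gives the same invariant.
1. K is the centroid of triangle YBS ⇒ K = (1/3, 1/3)
2. V is the centroid of triangle SKB ⇒ V = (4/9, 1/9)
3. G is the intersection of line BV and line KS ⇒ G = (1/6, 1/6)
through S parallel to YG: direction (1/6, -5/6); meets KY at U = (-1/3, 5/3)
U = K + t·(Y−K) with t = 2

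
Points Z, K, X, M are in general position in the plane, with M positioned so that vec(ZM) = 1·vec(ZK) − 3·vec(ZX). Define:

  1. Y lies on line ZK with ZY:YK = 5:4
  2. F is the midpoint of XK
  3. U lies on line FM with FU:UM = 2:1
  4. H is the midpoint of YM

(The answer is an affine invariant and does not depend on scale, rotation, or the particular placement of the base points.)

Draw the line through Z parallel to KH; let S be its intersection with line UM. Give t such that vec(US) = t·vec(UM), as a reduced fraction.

t = -179/55

Work in coordinates with Z = (0, 0), K = (1, 0), X = (0, 1), M = (1, -3).
1. Y lies on line ZK with ZY:YK = 5:4 ⇒ Y = (5/9, 0)
2. F is the midpoint of XK ⇒ F = (1/2, 1/2)
3. U lies on line FM with FU:UM = 2:1 ⇒ U = (5/6, -11/6)
4. H is the midpoint of YM ⇒ H = (7/9, -3/2)
through Z parallel to KH: direction (-2/9, -3/2); meets UM at S = (16/55, 108/55)
S = U + t·(M−U) with t = -179/55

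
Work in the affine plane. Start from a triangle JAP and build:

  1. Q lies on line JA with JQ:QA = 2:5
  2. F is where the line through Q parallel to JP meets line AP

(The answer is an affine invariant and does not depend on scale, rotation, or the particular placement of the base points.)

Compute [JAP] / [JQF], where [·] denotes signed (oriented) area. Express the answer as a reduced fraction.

[JAP]:[JQF] = 49/10

Assign J = (0, 0), A = (1, 0), P = (0, 1) — the answer is frame-independent, so this choice is without loss of generality.
1. Q lies on line JA with JQ:QA = 2:5 ⇒ Q = (2/7, 0)
2. F is where the line through Q parallel to JP meets line AP ⇒ F = (2/7, 5/7)
2·[JAP] = 1, 2·[JQF] = 10/49
[JAP]:[JQF] = 1:10/49 = 49/10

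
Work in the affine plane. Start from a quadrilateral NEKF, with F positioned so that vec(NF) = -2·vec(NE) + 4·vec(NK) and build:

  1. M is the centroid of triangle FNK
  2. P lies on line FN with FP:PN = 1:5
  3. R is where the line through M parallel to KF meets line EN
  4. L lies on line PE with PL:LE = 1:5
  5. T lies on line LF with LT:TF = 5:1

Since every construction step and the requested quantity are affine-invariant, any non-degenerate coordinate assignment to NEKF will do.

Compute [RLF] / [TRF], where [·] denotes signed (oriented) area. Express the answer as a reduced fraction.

Choose coordinates N = (0, 0), E = (1, 0), K = (0, 1), F = (-2, 4).
1. M is the centroid of triangle FNK ⇒ M = (-2/3, 5/3)
2. P lies on line FN with FP:PN = 1:5 ⇒ P = (-5/3, 10/3)
3. R is where the line through M parallel to KF meets line EN ⇒ R = (4/9, 0)
4. L lies on line PE with PL:LE = 1:5 ⇒ L = (-11/9, 25/9)
5. T lies on line LF with LT:TF = 5:1 ⇒ T = (-101/54, 205/54)
2·[RLF] = 10/81, 2·[TRF] = -5/243
[RLF]:[TRF] = 10/81:-5/243 = -6

[RLF]:[TRF] = -6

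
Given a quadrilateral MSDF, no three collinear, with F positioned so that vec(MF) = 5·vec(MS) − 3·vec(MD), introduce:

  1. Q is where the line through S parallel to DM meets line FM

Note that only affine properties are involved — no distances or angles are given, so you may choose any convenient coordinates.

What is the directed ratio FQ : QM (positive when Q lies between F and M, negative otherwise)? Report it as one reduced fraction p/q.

Set M = (0, 0), S = (1, 0), D = (0, 1), F = (5, -3); any affine frame gives the same invariant.
1. Q is where the line through S parallel to DM meets line FM ⇒ Q = (1, -3/5)
Q = F + t·(M−F) with t = 4/5, so FQ:QM = t:(1−t) = 4/5:1/5

FQ:QM = 4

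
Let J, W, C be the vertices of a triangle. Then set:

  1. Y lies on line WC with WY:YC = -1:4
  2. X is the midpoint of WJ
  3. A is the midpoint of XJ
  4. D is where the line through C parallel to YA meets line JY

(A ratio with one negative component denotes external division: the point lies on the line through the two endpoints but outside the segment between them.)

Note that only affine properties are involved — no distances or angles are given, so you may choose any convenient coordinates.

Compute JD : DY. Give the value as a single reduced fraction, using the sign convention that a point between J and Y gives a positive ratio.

JD:DY = -13/12

Assign J = (0, 0), W = (1, 0), C = (0, 1) — the answer is frame-independent, so this choice is without loss of generality.
1. Y lies on line WC with WY:YC = -1:4 ⇒ Y = (4/3, -1/3)
2. X is the midpoint of WJ ⇒ X = (1/2, 0)
3. A is the midpoint of XJ ⇒ A = (1/4, 0)
4. D is where the line through C parallel to YA meets line JY ⇒ D = (52/3, -13/3)
D = J + t·(Y−J) with t = 13, so JD:DY = t:(1−t) = 13:-12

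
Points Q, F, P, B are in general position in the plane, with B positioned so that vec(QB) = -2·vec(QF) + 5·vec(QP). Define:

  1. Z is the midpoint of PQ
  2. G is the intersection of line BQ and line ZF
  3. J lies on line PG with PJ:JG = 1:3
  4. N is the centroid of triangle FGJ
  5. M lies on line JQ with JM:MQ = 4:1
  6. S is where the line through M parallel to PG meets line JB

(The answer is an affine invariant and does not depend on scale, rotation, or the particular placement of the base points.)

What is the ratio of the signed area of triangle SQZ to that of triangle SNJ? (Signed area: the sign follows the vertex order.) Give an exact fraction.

Choose coordinates Q = (0, 0), F = (1, 0), P = (0, 1), B = (-2, 5).
1. Z is the midpoint of PQ ⇒ Z = (0, 1/2)
2. G is the intersection of line BQ and line ZF ⇒ G = (-1/4, 5/8)
3. J lies on line PG with PJ:JG = 1:3 ⇒ J = (-1/16, 29/32)
4. N is the centroid of triangle FGJ ⇒ N = (11/48, 49/96)
5. M lies on line JQ with JM:MQ = 4:1 ⇒ M = (-1/80, 29/160)
6. S is where the line through M parallel to PG meets line JB ⇒ S = (89/560, 491/1120)
2·[SQZ] = -89/1120, 2·[SNJ] = 41/840
[SQZ]:[SNJ] = -89/1120:41/840 = -267/164

[SQZ]:[SNJ] = -267/164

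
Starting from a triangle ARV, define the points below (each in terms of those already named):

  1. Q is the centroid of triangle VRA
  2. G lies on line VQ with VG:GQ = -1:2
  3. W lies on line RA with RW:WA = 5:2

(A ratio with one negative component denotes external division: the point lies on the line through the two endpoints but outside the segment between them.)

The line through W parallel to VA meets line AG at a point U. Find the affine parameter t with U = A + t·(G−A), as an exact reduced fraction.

t = -6/7

Assign A = (0, 0), R = (1, 0), V = (0, 1) — the answer is frame-independent, so this choice is without loss of generality.
1. Q is the centroid of triangle VRA ⇒ Q = (1/3, 1/3)
2. G lies on line VQ with VG:GQ = -1:2 ⇒ G = (-1/3, 5/3)
3. W lies on line RA with RW:WA = 5:2 ⇒ W = (2/7, 0)
through W parallel to VA: direction (0, -1); meets AG at U = (2/7, -10/7)
U = A + t·(G−A) with t = -6/7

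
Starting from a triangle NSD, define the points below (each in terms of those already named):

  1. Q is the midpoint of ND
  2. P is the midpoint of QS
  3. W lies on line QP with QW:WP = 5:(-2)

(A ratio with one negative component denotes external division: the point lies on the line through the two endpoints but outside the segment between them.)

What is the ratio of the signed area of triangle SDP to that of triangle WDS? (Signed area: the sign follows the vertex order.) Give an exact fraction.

Set N = (0, 0), S = (1, 0), D = (0, 1); any affine frame gives the same invariant.
1. Q is the midpoint of ND ⇒ Q = (0, 1/2)
2. P is the midpoint of QS ⇒ P = (1/2, 1/4)
3. W lies on line QP with QW:WP = 5:(-2) ⇒ W = (5/6, 1/12)
2·[SDP] = 1/4, 2·[WDS] = -1/12
[SDP]:[WDS] = 1/4:-1/12 = -3

[SDP]:[WDS] = -3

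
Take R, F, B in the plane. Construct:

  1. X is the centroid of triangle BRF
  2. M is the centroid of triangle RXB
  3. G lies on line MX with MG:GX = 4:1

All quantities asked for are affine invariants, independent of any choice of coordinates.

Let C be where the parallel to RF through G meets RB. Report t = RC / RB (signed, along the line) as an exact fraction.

Choose coordinates R = (0, 0), F = (1, 0), B = (0, 1).
1. X is the centroid of triangle BRF ⇒ X = (1/3, 1/3)
2. M is the centroid of triangle RXB ⇒ M = (1/9, 4/9)
3. G lies on line MX with MG:GX = 4:1 ⇒ G = (13/45, 16/45)
through G parallel to RF: direction (1, 0); meets RB at C = (0, 16/45)
C = R + t·(B−R) with t = 16/45

t = 16/45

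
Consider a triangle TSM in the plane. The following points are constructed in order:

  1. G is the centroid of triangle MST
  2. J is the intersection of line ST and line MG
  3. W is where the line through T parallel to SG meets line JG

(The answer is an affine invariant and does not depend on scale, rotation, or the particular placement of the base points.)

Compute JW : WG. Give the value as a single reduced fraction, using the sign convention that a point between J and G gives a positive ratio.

Work in coordinates with T = (0, 0), S = (1, 0), M = (0, 1).
1. G is the centroid of triangle MST ⇒ G = (1/3, 1/3)
2. J is the intersection of line ST and line MG ⇒ J = (1/2, 0)
3. W is where the line through T parallel to SG meets line JG ⇒ W = (2/3, -1/3)
W = J + t·(G−J) with t = -1, so JW:WG = t:(1−t) = -1:2

JW:WG = -1/2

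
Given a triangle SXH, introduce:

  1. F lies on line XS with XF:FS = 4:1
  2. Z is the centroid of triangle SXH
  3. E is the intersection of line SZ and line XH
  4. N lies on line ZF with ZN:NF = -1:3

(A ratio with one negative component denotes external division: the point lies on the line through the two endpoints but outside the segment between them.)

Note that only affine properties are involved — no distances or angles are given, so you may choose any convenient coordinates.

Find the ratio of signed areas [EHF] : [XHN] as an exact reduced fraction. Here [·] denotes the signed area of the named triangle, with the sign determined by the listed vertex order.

[EHF]:[XHN] = 4

Set S = (0, 0), X = (1, 0), H = (0, 1); any affine frame gives the same invariant.
1. F lies on line XS with XF:FS = 4:1 ⇒ F = (1/5, 0)
2. Z is the centroid of triangle SXH ⇒ Z = (1/3, 1/3)
3. E is the intersection of line SZ and line XH ⇒ E = (1/2, 1/2)
4. N lies on line ZF with ZN:NF = -1:3 ⇒ N = (2/5, 1/2)
2·[EHF] = 2/5, 2·[XHN] = 1/10
[EHF]:[XHN] = 2/5:1/10 = 4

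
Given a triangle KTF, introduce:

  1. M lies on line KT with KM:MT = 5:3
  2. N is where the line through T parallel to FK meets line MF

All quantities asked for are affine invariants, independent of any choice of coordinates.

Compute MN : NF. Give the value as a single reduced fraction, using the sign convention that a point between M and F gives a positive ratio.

Assign K = (0, 0), T = (1, 0), F = (0, 1) — the answer is frame-independent, so this choice is without loss of generality.
1. M lies on line KT with KM:MT = 5:3 ⇒ M = (5/8, 0)
2. N is where the line through T parallel to FK meets line MF ⇒ N = (1, -3/5)
N = M + t·(F−M) with t = -3/5, so MN:NF = t:(1−t) = -3/5:8/5

MN:NF = -3/8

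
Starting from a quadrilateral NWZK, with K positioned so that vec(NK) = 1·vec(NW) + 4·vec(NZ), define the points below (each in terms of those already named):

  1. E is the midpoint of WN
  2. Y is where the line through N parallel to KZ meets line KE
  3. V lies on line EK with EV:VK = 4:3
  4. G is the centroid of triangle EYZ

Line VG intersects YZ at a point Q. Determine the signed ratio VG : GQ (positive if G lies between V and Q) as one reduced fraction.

VG:GQ = -6/7

Choose coordinates N = (0, 0), W = (1, 0), Z = (0, 1), K = (1, 4).
1. E is the midpoint of WN ⇒ E = (1/2, 0)
2. Y is where the line through N parallel to KZ meets line KE ⇒ Y = (4/5, 12/5)
3. V lies on line EK with EV:VK = 4:3 ⇒ V = (11/14, 16/7)
4. G is the centroid of triangle EYZ ⇒ G = (13/30, 17/15)
line VG meets YZ at Q = (38/45, 223/90)
G = V + t·(Q−V) with t = -6, so VG:GQ = -6:7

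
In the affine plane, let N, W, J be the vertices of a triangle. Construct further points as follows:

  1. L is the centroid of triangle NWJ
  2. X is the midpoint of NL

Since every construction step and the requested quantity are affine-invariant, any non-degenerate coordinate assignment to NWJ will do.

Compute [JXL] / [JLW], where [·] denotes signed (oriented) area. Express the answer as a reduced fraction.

Choose coordinates N = (0, 0), W = (1, 0), J = (0, 1).
1. L is the centroid of triangle NWJ ⇒ L = (1/3, 1/3)
2. X is the midpoint of NL ⇒ X = (1/6, 1/6)
2·[JXL] = 1/6, 2·[JLW] = 1/3
[JXL]:[JLW] = 1/6:1/3 = 1/2

[JXL]:[JLW] = 1/2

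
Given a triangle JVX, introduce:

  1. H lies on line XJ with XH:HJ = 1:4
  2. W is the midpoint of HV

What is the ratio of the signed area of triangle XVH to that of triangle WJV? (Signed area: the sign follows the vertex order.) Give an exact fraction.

Assign J = (0, 0), V = (1, 0), X = (0, 1) — the answer is frame-independent, so this choice is without loss of generality.
1. H lies on line XJ with XH:HJ = 1:4 ⇒ H = (0, 4/5)
2. W is the midpoint of HV ⇒ W = (1/2, 2/5)
2·[XVH] = -1/5, 2·[WJV] = 2/5
[XVH]:[WJV] = -1/5:2/5 = -1/2

[XVH]:[WJV] = -1/2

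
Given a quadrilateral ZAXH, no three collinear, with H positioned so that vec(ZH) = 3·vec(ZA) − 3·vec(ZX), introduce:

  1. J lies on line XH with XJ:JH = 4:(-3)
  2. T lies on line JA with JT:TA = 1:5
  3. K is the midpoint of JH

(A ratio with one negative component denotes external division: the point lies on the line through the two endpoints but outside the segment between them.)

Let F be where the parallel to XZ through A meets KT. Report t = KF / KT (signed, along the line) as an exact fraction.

t = -39/16

Assign Z = (0, 0), A = (1, 0), X = (0, 1), H = (3, -3) — the answer is frame-independent, so this choice is without loss of generality.
1. J lies on line XH with XJ:JH = 4:(-3) ⇒ J = (12, -15)
2. T lies on line JA with JT:TA = 1:5 ⇒ T = (61/6, -25/2)
3. K is the midpoint of JH ⇒ K = (15/2, -9)
through A parallel to XZ: direction (0, -1); meets KT at F = (1, -15/32)
F = K + t·(T−K) with t = -39/16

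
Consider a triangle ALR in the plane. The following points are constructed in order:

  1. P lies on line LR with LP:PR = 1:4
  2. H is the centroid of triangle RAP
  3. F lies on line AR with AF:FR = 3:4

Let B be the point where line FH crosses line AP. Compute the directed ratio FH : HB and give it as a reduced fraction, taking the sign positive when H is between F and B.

Work in coordinates with A = (0, 0), L = (1, 0), R = (0, 1).
1. P lies on line LR with LP:PR = 1:4 ⇒ P = (4/5, 1/5)
2. H is the centroid of triangle RAP ⇒ H = (4/15, 2/5)
3. F lies on line AR with AF:FR = 3:4 ⇒ F = (0, 3/7)
line FH meets AP at B = (6/5, 3/10)
H = F + t·(B−F) with t = 2/9, so FH:HB = 2/9:7/9

FH:HB = 2/7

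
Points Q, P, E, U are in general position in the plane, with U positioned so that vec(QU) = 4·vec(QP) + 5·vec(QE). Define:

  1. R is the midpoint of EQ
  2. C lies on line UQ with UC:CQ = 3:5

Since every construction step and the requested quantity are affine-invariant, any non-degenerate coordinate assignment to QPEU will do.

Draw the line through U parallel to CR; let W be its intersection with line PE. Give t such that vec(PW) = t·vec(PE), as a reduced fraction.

t = 37/41

Assign Q = (0, 0), P = (1, 0), E = (0, 1), U = (4, 5) — the answer is frame-independent, so this choice is without loss of generality.
1. R is the midpoint of EQ ⇒ R = (0, 1/2)
2. C lies on line UQ with UC:CQ = 3:5 ⇒ C = (5/2, 25/8)
through U parallel to CR: direction (-5/2, -21/8); meets PE at W = (4/41, 37/41)
W = P + t·(E−P) with t = 37/41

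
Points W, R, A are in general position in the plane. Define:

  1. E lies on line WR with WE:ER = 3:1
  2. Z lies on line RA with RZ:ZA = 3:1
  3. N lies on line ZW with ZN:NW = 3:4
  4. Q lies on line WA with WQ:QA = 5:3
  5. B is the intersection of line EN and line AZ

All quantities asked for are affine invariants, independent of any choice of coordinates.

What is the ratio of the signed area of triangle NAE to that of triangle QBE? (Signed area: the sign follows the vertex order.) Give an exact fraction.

Assign W = (0, 0), R = (1, 0), A = (0, 1) — the answer is frame-independent, so this choice is without loss of generality.
1. E lies on line WR with WE:ER = 3:1 ⇒ E = (3/4, 0)
2. Z lies on line RA with RZ:ZA = 3:1 ⇒ Z = (1/4, 3/4)
3. N lies on line ZW with ZN:NW = 3:4 ⇒ N = (1/7, 3/7)
4. Q lies on line WA with WQ:QA = 5:3 ⇒ Q = (0, 5/8)
5. B is the intersection of line EN and line AZ ⇒ B = (8/5, -3/5)
2·[NAE] = -2/7, 2·[QBE] = -13/160
[NAE]:[QBE] = -2/7:-13/160 = 320/91

[NAE]:[QBE] = 320/91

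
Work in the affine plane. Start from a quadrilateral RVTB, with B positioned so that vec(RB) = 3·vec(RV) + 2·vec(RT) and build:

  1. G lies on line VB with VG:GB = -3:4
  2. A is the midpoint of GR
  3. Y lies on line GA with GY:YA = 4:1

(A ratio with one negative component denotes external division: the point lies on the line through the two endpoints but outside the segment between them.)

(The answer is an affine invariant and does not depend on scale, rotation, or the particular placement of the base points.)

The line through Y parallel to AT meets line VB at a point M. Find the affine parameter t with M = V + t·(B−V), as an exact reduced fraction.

t = -7/3

Set R = (0, 0), V = (1, 0), T = (0, 1), B = (3, 2); any affine frame gives the same invariant.
1. G lies on line VB with VG:GB = -3:4 ⇒ G = (-5, -6)
2. A is the midpoint of GR ⇒ A = (-5/2, -3)
3. Y lies on line GA with GY:YA = 4:1 ⇒ Y = (-3, -18/5)
through Y parallel to AT: direction (5/2, 4); meets VB at M = (-11/3, -14/3)
M = V + t·(B−V) with t = -7/3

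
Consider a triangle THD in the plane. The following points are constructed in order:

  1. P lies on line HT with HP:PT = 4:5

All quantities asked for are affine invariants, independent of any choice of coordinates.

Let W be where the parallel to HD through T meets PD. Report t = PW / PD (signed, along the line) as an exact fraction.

Set T = (0, 0), H = (1, 0), D = (0, 1); any affine frame gives the same invariant.
1. P lies on line HT with HP:PT = 4:5 ⇒ P = (5/9, 0)
through T parallel to HD: direction (-1, 1); meets PD at W = (5/4, -5/4)
W = P + t·(D−P) with t = -5/4

t = -5/4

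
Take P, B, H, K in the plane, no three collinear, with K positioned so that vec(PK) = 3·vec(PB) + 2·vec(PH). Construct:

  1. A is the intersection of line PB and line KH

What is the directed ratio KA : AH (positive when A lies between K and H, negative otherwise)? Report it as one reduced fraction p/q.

KA:AH = -2

Set P = (0, 0), B = (1, 0), H = (0, 1), K = (3, 2); any affine frame gives the same invariant.
1. A is the intersection of line PB and line KH ⇒ A = (-3, 0)
A = K + t·(H−K) with t = 2, so KA:AH = t:(1−t) = 2:-1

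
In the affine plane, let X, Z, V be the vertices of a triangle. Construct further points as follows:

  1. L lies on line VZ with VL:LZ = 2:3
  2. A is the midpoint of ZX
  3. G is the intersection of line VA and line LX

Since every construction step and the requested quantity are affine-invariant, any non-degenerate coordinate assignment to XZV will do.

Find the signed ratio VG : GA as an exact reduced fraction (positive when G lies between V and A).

Assign X = (0, 0), Z = (1, 0), V = (0, 1) — the answer is frame-independent, so this choice is without loss of generality.
1. L lies on line VZ with VL:LZ = 2:3 ⇒ L = (2/5, 3/5)
2. A is the midpoint of ZX ⇒ A = (1/2, 0)
3. G is the intersection of line VA and line LX ⇒ G = (2/7, 3/7)
G = V + t·(A−V) with t = 4/7, so VG:GA = t:(1−t) = 4/7:3/7

VG:GA = 4/3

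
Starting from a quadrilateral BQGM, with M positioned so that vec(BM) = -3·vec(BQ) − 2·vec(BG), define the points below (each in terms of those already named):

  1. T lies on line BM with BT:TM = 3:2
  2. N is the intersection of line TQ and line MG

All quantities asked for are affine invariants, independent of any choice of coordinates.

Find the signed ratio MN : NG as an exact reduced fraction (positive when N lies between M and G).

MN:NG = 1/5

Choose coordinates B = (0, 0), Q = (1, 0), G = (0, 1), M = (-3, -2).
1. T lies on line BM with BT:TM = 3:2 ⇒ T = (-9/5, -6/5)
2. N is the intersection of line TQ and line MG ⇒ N = (-5/2, -3/2)
N = M + t·(G−M) with t = 1/6, so MN:NG = t:(1−t) = 1/6:5/6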